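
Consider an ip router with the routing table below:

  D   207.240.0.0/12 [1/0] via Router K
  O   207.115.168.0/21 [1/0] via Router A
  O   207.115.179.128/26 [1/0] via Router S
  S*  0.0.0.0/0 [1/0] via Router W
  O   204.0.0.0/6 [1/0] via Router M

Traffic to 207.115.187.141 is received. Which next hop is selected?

Routes whose prefix contains 207.115.187.141:
  0.0.0.0/0 (default, matches everything) -> Router W
  204.0.0.0/6 (204.0.0.0 - 207.255.255.255) -> Router M
More-specific entries that do NOT match:
  207.115.179.128/26 (207.115.179.128 - 207.115.179.191) does not contain 207.115.187.141
  207.115.168.0/21 (207.115.168.0 - 207.115.175.255) does not contain 207.115.187.141
  207.240.0.0/12 (207.240.0.0 - 207.255.255.255) does not contain 207.115.187.141
Longest matching prefix is /6 -> next hop Router M.

Router M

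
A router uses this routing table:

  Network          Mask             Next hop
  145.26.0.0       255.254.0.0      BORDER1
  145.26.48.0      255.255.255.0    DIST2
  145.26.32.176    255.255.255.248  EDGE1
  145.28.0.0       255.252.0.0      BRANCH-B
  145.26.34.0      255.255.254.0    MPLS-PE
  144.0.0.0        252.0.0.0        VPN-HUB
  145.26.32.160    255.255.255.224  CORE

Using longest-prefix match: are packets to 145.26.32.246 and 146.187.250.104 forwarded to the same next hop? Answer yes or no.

no

145.26.32.246: longest match 145.26.0.0/15 -> BORDER1
146.187.250.104: longest match 144.0.0.0/6 -> VPN-HUB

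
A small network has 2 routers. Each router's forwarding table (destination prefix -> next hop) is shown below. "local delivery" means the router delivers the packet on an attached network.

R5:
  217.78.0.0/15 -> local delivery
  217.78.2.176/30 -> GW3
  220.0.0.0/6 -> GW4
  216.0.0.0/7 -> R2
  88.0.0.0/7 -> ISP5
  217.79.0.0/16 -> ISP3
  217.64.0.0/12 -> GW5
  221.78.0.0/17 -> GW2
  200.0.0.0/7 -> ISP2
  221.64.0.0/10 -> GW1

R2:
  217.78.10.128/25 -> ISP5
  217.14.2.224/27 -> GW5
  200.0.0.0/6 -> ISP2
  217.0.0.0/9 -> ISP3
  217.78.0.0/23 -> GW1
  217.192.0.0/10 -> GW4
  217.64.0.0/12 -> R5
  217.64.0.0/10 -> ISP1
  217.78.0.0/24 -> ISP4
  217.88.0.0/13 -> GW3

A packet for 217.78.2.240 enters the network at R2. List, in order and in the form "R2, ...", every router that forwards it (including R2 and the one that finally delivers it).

R2, R5

At R2: longest match for 217.78.2.240 is 217.64.0.0/12 -> R5
At R5: longest match for 217.78.2.240 is 217.78.0.0/15 -> local delivery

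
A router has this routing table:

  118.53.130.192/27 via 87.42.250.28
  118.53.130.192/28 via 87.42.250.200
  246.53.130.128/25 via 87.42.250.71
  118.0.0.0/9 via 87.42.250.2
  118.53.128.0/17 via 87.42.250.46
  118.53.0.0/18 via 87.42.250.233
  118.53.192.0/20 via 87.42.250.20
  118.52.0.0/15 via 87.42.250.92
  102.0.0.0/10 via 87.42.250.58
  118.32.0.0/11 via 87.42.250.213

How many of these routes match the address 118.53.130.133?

Prefixes containing 118.53.130.133:
  118.0.0.0/9 (118.0.0.0 - 118.127.255.255)
  118.32.0.0/11 (118.32.0.0 - 118.63.255.255)
  118.52.0.0/15 (118.52.0.0 - 118.53.255.255)
  118.53.128.0/17 (118.53.128.0 - 118.53.255.255)
Total matching entries: 4.

4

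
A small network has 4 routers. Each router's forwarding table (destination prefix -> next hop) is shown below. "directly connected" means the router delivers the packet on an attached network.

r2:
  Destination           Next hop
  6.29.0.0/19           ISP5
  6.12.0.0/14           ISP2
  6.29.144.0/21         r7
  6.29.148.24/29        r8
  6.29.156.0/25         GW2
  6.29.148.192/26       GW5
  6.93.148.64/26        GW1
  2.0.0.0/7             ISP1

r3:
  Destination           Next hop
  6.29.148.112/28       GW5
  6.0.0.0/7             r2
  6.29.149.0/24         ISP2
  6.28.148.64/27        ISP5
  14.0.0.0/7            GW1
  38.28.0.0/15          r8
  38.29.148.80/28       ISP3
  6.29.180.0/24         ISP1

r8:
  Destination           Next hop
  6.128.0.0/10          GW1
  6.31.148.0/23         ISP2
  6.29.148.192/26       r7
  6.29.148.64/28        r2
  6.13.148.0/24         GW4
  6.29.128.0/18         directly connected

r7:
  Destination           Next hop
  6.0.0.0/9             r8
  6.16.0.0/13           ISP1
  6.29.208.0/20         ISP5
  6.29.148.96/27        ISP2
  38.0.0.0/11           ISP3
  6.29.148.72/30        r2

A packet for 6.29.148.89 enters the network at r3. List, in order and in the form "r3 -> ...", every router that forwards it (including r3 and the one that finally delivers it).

At r3: longest match for 6.29.148.89 is 6.0.0.0/7 -> r2
At r2: longest match for 6.29.148.89 is 6.29.144.0/21 -> r7
At r7: longest match for 6.29.148.89 is 6.0.0.0/9 -> r8
At r8: longest match for 6.29.148.89 is 6.29.128.0/18 -> directly connected

r3 -> r2 -> r7 -> r8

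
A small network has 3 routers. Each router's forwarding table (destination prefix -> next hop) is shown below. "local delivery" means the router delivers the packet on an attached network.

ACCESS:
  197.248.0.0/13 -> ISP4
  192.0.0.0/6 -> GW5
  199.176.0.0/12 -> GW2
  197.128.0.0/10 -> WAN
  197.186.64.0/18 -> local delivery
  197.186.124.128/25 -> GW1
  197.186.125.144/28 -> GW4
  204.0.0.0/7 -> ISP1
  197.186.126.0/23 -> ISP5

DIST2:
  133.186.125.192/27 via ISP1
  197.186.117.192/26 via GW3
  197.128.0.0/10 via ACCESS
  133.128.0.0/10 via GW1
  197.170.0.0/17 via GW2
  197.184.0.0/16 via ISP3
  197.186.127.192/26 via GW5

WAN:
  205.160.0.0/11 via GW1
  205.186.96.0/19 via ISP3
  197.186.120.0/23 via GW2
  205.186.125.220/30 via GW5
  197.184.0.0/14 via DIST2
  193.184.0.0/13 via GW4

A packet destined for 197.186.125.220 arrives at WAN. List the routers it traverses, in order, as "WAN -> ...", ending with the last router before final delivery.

At WAN: longest match for 197.186.125.220 is 197.184.0.0/14 -> DIST2
At DIST2: longest match for 197.186.125.220 is 197.128.0.0/10 -> ACCESS
At ACCESS: longest match for 197.186.125.220 is 197.186.64.0/18 -> local delivery

WAN -> DIST2 -> ACCESS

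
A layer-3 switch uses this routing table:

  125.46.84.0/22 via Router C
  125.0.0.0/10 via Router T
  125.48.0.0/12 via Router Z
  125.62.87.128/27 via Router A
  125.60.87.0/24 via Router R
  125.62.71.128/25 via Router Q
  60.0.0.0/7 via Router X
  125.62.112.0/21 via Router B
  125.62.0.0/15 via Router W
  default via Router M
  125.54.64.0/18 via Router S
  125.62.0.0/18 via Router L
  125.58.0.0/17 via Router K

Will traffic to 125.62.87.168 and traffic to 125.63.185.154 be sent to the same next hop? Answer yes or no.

yes

125.62.87.168: longest match 125.62.0.0/15 -> Router W
125.63.185.154: longest match 125.62.0.0/15 -> Router W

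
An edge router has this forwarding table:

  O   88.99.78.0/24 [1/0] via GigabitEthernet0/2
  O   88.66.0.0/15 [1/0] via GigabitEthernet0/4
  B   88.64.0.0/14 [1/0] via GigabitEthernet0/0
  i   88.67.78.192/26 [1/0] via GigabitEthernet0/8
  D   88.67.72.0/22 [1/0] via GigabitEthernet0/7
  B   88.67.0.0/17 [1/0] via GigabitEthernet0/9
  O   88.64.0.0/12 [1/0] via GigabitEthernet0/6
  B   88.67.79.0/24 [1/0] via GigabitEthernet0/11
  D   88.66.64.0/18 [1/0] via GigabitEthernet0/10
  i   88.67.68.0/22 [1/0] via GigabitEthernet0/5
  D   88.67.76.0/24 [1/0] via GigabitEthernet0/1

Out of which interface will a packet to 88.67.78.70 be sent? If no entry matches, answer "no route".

Routes whose prefix contains 88.67.78.70:
  88.64.0.0/12 (88.64.0.0 - 88.79.255.255) -> GigabitEthernet0/6
  88.64.0.0/14 (88.64.0.0 - 88.67.255.255) -> GigabitEthernet0/0
  88.66.0.0/15 (88.66.0.0 - 88.67.255.255) -> GigabitEthernet0/4
  88.67.0.0/17 (88.67.0.0 - 88.67.127.255) -> GigabitEthernet0/9
More-specific entries that do NOT match:
  88.67.78.192/26 (88.67.78.192 - 88.67.78.255) does not contain 88.67.78.70
  88.99.78.0/24 (88.99.78.0 - 88.99.78.255) does not contain 88.67.78.70
  88.67.79.0/24 (88.67.79.0 - 88.67.79.255) does not contain 88.67.78.70
  88.67.76.0/24 (88.67.76.0 - 88.67.76.255) does not contain 88.67.78.70
  88.67.72.0/22 (88.67.72.0 - 88.67.75.255) does not contain 88.67.78.70
  88.67.68.0/22 (88.67.68.0 - 88.67.71.255) does not contain 88.67.78.70
  88.66.64.0/18 (88.66.64.0 - 88.66.127.255) does not contain 88.67.78.70
Longest matching prefix is /17 -> interface GigabitEthernet0/9.

GigabitEthernet0/9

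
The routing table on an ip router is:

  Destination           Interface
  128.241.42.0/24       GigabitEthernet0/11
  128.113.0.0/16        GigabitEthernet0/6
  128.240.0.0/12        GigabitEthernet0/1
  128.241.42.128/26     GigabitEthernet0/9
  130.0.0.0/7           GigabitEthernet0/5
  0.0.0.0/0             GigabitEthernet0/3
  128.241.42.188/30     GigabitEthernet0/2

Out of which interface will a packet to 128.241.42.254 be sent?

GigabitEthernet0/11

Routes whose prefix contains 128.241.42.254:
  0.0.0.0/0 (default, matches everything) -> GigabitEthernet0/3
  128.240.0.0/12 (128.240.0.0 - 128.255.255.255) -> GigabitEthernet0/1
  128.241.42.0/24 (128.241.42.0 - 128.241.42.255) -> GigabitEthernet0/11
More-specific entries that do NOT match:
  128.241.42.188/30 (128.241.42.188 - 128.241.42.191) does not contain 128.241.42.254
  128.241.42.128/26 (128.241.42.128 - 128.241.42.191) does not contain 128.241.42.254
Longest matching prefix is /24 -> interface GigabitEthernet0/11.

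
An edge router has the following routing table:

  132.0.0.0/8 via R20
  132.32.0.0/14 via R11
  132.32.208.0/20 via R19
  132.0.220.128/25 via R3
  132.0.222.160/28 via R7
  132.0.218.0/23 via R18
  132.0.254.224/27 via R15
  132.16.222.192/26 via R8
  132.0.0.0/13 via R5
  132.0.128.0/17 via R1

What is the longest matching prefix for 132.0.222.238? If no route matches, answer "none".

132.0.128.0/17

Entries matching 132.0.222.238:
  132.0.0.0/8 (132.0.0.0 - 132.255.255.255)
  132.0.0.0/13 (132.0.0.0 - 132.7.255.255)
  132.0.128.0/17 (132.0.128.0 - 132.0.255.255)
Most specific is 132.0.128.0/17.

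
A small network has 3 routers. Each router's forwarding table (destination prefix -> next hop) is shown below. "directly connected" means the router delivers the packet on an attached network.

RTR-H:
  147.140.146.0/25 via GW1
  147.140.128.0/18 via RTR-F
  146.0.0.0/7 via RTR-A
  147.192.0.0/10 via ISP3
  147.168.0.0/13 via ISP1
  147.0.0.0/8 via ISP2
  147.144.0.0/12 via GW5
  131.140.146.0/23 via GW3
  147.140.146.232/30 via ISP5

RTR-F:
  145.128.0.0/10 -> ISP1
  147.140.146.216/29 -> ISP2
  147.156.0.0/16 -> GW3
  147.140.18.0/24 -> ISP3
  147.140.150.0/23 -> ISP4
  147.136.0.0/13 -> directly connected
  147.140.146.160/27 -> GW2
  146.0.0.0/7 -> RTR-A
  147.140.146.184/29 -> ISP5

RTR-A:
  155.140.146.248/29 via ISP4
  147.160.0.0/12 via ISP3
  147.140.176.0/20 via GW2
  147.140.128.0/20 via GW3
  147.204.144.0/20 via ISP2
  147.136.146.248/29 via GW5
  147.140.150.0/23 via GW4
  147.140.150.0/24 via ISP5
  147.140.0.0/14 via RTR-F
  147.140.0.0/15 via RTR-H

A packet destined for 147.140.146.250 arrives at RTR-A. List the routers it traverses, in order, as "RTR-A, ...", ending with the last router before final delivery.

RTR-A, RTR-H, RTR-F

At RTR-A: longest match for 147.140.146.250 is 147.140.0.0/15 -> RTR-H
At RTR-H: longest match for 147.140.146.250 is 147.140.128.0/18 -> RTR-F
At RTR-F: longest match for 147.140.146.250 is 147.136.0.0/13 -> directly connected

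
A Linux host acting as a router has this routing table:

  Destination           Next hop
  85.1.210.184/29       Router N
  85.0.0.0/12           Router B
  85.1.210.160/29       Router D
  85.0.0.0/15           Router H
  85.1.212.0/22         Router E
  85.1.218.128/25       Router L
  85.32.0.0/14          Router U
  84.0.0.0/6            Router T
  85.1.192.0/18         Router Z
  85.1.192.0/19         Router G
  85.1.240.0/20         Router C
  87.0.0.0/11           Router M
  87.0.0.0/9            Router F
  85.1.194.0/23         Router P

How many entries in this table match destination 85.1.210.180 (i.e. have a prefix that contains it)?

Prefixes containing 85.1.210.180:
  84.0.0.0/6 (84.0.0.0 - 87.255.255.255)
  85.0.0.0/12 (85.0.0.0 - 85.15.255.255)
  85.0.0.0/15 (85.0.0.0 - 85.1.255.255)
  85.1.192.0/18 (85.1.192.0 - 85.1.255.255)
  85.1.192.0/19 (85.1.192.0 - 85.1.223.255)
Total matching entries: 5.

5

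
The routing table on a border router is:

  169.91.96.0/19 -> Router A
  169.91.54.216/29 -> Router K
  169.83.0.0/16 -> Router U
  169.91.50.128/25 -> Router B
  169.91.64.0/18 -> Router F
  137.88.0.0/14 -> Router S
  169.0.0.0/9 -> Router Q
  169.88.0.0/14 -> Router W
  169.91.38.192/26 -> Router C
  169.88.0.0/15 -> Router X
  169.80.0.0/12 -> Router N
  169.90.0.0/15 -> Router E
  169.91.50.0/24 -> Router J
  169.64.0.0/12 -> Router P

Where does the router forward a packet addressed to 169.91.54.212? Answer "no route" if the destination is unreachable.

Router E

Routes whose prefix contains 169.91.54.212:
  169.0.0.0/9 (169.0.0.0 - 169.127.255.255) -> Router Q
  169.80.0.0/12 (169.80.0.0 - 169.95.255.255) -> Router N
  169.88.0.0/14 (169.88.0.0 - 169.91.255.255) -> Router W
  169.90.0.0/15 (169.90.0.0 - 169.91.255.255) -> Router E
More-specific entries that do NOT match:
  169.91.54.216/29 (169.91.54.216 - 169.91.54.223) does not contain 169.91.54.212
  169.91.38.192/26 (169.91.38.192 - 169.91.38.255) does not contain 169.91.54.212
  169.91.50.128/25 (169.91.50.128 - 169.91.50.255) does not contain 169.91.54.212
  169.91.50.0/24 (169.91.50.0 - 169.91.50.255) does not contain 169.91.54.212
  169.91.96.0/19 (169.91.96.0 - 169.91.127.255) does not contain 169.91.54.212
  169.91.64.0/18 (169.91.64.0 - 169.91.127.255) does not contain 169.91.54.212
  169.83.0.0/16 (169.83.0.0 - 169.83.255.255) does not contain 169.91.54.212
Longest matching prefix is /15 -> next hop Router E.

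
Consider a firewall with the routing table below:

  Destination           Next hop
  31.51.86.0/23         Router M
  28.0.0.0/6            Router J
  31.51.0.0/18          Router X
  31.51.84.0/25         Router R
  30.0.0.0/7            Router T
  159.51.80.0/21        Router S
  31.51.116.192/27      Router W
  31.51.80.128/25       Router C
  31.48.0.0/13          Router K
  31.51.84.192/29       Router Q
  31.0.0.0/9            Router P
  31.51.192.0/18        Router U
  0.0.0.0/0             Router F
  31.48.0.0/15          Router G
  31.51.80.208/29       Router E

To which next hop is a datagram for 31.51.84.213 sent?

Routes whose prefix contains 31.51.84.213:
  0.0.0.0/0 (default, matches everything) -> Router F
  28.0.0.0/6 (28.0.0.0 - 31.255.255.255) -> Router J
  30.0.0.0/7 (30.0.0.0 - 31.255.255.255) -> Router T
  31.0.0.0/9 (31.0.0.0 - 31.127.255.255) -> Router P
  31.48.0.0/13 (31.48.0.0 - 31.55.255.255) -> Router K
More-specific entries that do NOT match:
  31.51.84.192/29 (31.51.84.192 - 31.51.84.199) does not contain 31.51.84.213
  31.51.80.208/29 (31.51.80.208 - 31.51.80.215) does not contain 31.51.84.213
  31.51.116.192/27 (31.51.116.192 - 31.51.116.223) does not contain 31.51.84.213
  31.51.84.0/25 (31.51.84.0 - 31.51.84.127) does not contain 31.51.84.213
  31.51.80.128/25 (31.51.80.128 - 31.51.80.255) does not contain 31.51.84.213
  31.51.86.0/23 (31.51.86.0 - 31.51.87.255) does not contain 31.51.84.213
  159.51.80.0/21 (159.51.80.0 - 159.51.87.255) does not contain 31.51.84.213
  31.51.0.0/18 (31.51.0.0 - 31.51.63.255) does not contain 31.51.84.213
  31.51.192.0/18 (31.51.192.0 - 31.51.255.255) does not contain 31.51.84.213
  31.48.0.0/15 (31.48.0.0 - 31.49.255.255) does not contain 31.51.84.213
Longest matching prefix is /13 -> next hop Router K.

Router K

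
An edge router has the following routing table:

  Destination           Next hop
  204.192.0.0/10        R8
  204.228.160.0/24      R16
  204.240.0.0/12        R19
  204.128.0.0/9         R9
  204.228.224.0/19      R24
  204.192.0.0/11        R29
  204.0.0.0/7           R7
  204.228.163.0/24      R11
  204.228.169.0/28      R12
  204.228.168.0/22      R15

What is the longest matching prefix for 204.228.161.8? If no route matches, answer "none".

204.192.0.0/10

Entries matching 204.228.161.8:
  204.0.0.0/7 (204.0.0.0 - 205.255.255.255)
  204.128.0.0/9 (204.128.0.0 - 204.255.255.255)
  204.192.0.0/10 (204.192.0.0 - 204.255.255.255)
Most specific is 204.192.0.0/10.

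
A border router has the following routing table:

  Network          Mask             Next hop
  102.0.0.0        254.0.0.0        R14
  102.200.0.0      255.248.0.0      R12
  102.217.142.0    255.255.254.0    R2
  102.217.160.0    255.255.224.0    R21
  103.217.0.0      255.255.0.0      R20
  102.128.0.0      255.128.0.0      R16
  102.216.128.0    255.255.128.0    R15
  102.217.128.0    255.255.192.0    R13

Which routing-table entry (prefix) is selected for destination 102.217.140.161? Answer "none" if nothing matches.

Entries matching 102.217.140.161:
  102.0.0.0/7 (102.0.0.0 - 103.255.255.255)
  102.128.0.0/9 (102.128.0.0 - 102.255.255.255)
  102.217.128.0/18 (102.217.128.0 - 102.217.191.255)
Most specific is 102.217.128.0/18.

102.217.128.0/18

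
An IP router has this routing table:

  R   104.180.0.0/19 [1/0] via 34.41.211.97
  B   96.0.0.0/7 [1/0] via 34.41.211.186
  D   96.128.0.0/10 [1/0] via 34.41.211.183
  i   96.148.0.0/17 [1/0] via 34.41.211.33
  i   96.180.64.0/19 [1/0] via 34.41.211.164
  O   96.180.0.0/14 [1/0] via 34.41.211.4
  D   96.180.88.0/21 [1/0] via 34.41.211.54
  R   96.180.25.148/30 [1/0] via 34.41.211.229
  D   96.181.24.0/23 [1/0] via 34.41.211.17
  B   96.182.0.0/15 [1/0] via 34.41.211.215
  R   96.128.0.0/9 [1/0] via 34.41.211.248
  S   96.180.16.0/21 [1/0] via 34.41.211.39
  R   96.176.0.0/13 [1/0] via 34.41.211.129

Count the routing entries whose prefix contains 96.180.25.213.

Prefixes containing 96.180.25.213:
  96.0.0.0/7 (96.0.0.0 - 97.255.255.255)
  96.128.0.0/9 (96.128.0.0 - 96.255.255.255)
  96.128.0.0/10 (96.128.0.0 - 96.191.255.255)
  96.176.0.0/13 (96.176.0.0 - 96.183.255.255)
  96.180.0.0/14 (96.180.0.0 - 96.183.255.255)
Total matching entries: 5.

5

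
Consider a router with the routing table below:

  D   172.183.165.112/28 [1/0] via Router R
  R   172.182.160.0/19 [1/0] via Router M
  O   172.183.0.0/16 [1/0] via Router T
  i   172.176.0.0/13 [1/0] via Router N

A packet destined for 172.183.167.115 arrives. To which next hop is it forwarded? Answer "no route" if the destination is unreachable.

Router T

Routes whose prefix contains 172.183.167.115:
  172.176.0.0/13 (172.176.0.0 - 172.183.255.255) -> Router N
  172.183.0.0/16 (172.183.0.0 - 172.183.255.255) -> Router T
More-specific entries that do NOT match:
  172.183.165.112/28 (172.183.165.112 - 172.183.165.127) does not contain 172.183.167.115
  172.182.160.0/19 (172.182.160.0 - 172.182.191.255) does not contain 172.183.167.115
Longest matching prefix is /16 -> next hop Router T.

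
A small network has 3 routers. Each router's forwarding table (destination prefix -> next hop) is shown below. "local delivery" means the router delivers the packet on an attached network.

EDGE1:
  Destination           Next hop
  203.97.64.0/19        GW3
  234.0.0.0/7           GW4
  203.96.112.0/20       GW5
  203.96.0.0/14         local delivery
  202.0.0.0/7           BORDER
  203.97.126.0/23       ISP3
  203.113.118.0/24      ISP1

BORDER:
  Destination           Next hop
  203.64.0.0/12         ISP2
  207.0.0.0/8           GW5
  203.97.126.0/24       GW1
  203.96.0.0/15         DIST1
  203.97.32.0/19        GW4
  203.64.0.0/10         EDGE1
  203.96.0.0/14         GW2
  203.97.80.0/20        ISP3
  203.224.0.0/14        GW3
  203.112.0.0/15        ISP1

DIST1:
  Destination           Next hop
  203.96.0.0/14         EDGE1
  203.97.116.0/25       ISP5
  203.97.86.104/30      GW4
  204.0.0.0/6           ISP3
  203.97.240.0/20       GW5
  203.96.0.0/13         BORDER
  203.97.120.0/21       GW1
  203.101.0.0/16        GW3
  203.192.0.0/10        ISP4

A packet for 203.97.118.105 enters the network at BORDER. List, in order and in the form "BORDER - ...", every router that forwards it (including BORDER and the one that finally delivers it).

At BORDER: longest match for 203.97.118.105 is 203.96.0.0/15 -> DIST1
At DIST1: longest match for 203.97.118.105 is 203.96.0.0/14 -> EDGE1
At EDGE1: longest match for 203.97.118.105 is 203.96.0.0/14 -> local delivery

BORDER - DIST1 - EDGE1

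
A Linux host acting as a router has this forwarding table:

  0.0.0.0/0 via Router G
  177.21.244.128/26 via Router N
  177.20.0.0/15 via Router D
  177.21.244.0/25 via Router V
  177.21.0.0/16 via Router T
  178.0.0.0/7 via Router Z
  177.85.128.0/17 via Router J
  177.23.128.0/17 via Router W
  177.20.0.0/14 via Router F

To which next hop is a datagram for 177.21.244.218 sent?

Routes whose prefix contains 177.21.244.218:
  0.0.0.0/0 (default, matches everything) -> Router G
  177.20.0.0/14 (177.20.0.0 - 177.23.255.255) -> Router F
  177.20.0.0/15 (177.20.0.0 - 177.21.255.255) -> Router D
  177.21.0.0/16 (177.21.0.0 - 177.21.255.255) -> Router T
More-specific entries that do NOT match:
  177.21.244.128/26 (177.21.244.128 - 177.21.244.191) does not contain 177.21.244.218
  177.21.244.0/25 (177.21.244.0 - 177.21.244.127) does not contain 177.21.244.218
  177.85.128.0/17 (177.85.128.0 - 177.85.255.255) does not contain 177.21.244.218
  177.23.128.0/17 (177.23.128.0 - 177.23.255.255) does not contain 177.21.244.218
Longest matching prefix is /16 -> next hop Router T.

Router T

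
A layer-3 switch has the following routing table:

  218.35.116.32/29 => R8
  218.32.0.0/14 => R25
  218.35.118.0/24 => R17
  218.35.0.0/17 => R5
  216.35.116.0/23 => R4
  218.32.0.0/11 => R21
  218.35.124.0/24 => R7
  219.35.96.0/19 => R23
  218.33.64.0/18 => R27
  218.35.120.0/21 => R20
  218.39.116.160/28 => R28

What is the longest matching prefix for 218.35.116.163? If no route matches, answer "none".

Entries matching 218.35.116.163:
  218.32.0.0/11 (218.32.0.0 - 218.63.255.255)
  218.32.0.0/14 (218.32.0.0 - 218.35.255.255)
  218.35.0.0/17 (218.35.0.0 - 218.35.127.255)
Most specific is 218.35.0.0/17.

218.35.0.0/17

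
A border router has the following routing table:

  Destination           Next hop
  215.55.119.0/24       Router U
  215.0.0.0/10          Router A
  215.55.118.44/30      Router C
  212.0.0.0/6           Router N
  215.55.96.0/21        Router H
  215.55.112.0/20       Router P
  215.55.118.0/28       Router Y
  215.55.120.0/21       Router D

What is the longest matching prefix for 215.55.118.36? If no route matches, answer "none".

215.55.112.0/20

Entries matching 215.55.118.36:
  212.0.0.0/6 (212.0.0.0 - 215.255.255.255)
  215.0.0.0/10 (215.0.0.0 - 215.63.255.255)
  215.55.112.0/20 (215.55.112.0 - 215.55.127.255)
Most specific is 215.55.112.0/20.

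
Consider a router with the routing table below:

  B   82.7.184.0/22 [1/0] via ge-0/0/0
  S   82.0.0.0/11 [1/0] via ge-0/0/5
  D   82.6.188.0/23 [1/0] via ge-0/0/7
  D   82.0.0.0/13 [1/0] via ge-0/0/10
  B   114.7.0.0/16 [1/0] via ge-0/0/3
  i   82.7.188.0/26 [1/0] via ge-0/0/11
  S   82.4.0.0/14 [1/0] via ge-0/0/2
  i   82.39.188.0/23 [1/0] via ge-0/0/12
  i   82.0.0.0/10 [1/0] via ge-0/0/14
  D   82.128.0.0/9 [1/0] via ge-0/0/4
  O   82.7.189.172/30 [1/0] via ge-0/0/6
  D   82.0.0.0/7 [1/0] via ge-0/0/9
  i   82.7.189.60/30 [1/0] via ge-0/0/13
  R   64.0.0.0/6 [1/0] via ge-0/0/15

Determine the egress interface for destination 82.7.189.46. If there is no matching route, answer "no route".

ge-0/0/2

Routes whose prefix contains 82.7.189.46:
  82.0.0.0/7 (82.0.0.0 - 83.255.255.255) -> ge-0/0/9
  82.0.0.0/10 (82.0.0.0 - 82.63.255.255) -> ge-0/0/14
  82.0.0.0/11 (82.0.0.0 - 82.31.255.255) -> ge-0/0/5
  82.0.0.0/13 (82.0.0.0 - 82.7.255.255) -> ge-0/0/10
  82.4.0.0/14 (82.4.0.0 - 82.7.255.255) -> ge-0/0/2
More-specific entries that do NOT match:
  82.7.189.172/30 (82.7.189.172 - 82.7.189.175) does not contain 82.7.189.46
  82.7.189.60/30 (82.7.189.60 - 82.7.189.63) does not contain 82.7.189.46
  82.7.188.0/26 (82.7.188.0 - 82.7.188.63) does not contain 82.7.189.46
  82.6.188.0/23 (82.6.188.0 - 82.6.189.255) does not contain 82.7.189.46
  82.39.188.0/23 (82.39.188.0 - 82.39.189.255) does not contain 82.7.189.46
  82.7.184.0/22 (82.7.184.0 - 82.7.187.255) does not contain 82.7.189.46
  114.7.0.0/16 (114.7.0.0 - 114.7.255.255) does not contain 82.7.189.46
Longest matching prefix is /14 -> interface ge-0/0/2.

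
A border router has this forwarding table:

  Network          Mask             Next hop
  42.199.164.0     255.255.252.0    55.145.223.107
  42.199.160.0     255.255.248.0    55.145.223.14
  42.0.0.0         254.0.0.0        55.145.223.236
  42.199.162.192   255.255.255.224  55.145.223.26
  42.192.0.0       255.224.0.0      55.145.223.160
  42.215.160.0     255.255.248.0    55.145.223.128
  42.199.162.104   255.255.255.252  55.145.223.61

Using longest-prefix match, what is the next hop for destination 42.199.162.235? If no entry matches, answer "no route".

55.145.223.14

Routes whose prefix contains 42.199.162.235:
  42.0.0.0/7 (42.0.0.0 - 43.255.255.255) -> 55.145.223.236
  42.192.0.0/11 (42.192.0.0 - 42.223.255.255) -> 55.145.223.160
  42.199.160.0/21 (42.199.160.0 - 42.199.167.255) -> 55.145.223.14
More-specific entries that do NOT match:
  42.199.162.104/30 (42.199.162.104 - 42.199.162.107) does not contain 42.199.162.235
  42.199.162.192/27 (42.199.162.192 - 42.199.162.223) does not contain 42.199.162.235
  42.199.164.0/22 (42.199.164.0 - 42.199.167.255) does not contain 42.199.162.235
Longest matching prefix is /21 -> next hop 55.145.223.14.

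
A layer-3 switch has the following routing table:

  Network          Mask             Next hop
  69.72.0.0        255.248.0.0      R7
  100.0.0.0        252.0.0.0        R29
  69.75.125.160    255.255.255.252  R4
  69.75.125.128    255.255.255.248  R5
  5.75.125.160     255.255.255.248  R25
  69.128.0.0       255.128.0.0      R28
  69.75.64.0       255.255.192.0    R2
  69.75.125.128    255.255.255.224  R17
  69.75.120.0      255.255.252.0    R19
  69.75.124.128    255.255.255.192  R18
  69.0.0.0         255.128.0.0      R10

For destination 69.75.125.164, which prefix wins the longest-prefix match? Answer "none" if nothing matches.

Entries matching 69.75.125.164:
  69.0.0.0/9 (69.0.0.0 - 69.127.255.255)
  69.72.0.0/13 (69.72.0.0 - 69.79.255.255)
  69.75.64.0/18 (69.75.64.0 - 69.75.127.255)
Most specific is 69.75.64.0/18.

69.75.64.0/18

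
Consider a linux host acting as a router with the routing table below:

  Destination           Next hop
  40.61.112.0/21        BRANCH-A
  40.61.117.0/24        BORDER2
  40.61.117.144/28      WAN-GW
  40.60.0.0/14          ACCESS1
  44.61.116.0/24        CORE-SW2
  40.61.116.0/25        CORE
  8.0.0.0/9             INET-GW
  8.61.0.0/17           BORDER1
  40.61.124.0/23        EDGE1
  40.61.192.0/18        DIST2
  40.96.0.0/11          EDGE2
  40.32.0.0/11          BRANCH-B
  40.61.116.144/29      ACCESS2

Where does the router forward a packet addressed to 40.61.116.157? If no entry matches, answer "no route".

Routes whose prefix contains 40.61.116.157:
  40.32.0.0/11 (40.32.0.0 - 40.63.255.255) -> BRANCH-B
  40.60.0.0/14 (40.60.0.0 - 40.63.255.255) -> ACCESS1
  40.61.112.0/21 (40.61.112.0 - 40.61.119.255) -> BRANCH-A
More-specific entries that do NOT match:
  40.61.116.144/29 (40.61.116.144 - 40.61.116.151) does not contain 40.61.116.157
  40.61.117.144/28 (40.61.117.144 - 40.61.117.159) does not contain 40.61.116.157
  40.61.116.0/25 (40.61.116.0 - 40.61.116.127) does not contain 40.61.116.157
  40.61.117.0/24 (40.61.117.0 - 40.61.117.255) does not contain 40.61.116.157
  44.61.116.0/24 (44.61.116.0 - 44.61.116.255) does not contain 40.61.116.157
  40.61.124.0/23 (40.61.124.0 - 40.61.125.255) does not contain 40.61.116.157
Longest matching prefix is /21 -> next hop BRANCH-A.

BRANCH-A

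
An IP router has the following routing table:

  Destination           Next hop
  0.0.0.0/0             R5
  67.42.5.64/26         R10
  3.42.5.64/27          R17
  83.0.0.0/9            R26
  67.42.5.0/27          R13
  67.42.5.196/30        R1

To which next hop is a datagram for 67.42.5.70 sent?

R10

Routes whose prefix contains 67.42.5.70:
  0.0.0.0/0 (default, matches everything) -> R5
  67.42.5.64/26 (67.42.5.64 - 67.42.5.127) -> R10
More-specific entries that do NOT match:
  67.42.5.196/30 (67.42.5.196 - 67.42.5.199) does not contain 67.42.5.70
  3.42.5.64/27 (3.42.5.64 - 3.42.5.95) does not contain 67.42.5.70
  67.42.5.0/27 (67.42.5.0 - 67.42.5.31) does not contain 67.42.5.70
Longest matching prefix is /26 -> next hop R10.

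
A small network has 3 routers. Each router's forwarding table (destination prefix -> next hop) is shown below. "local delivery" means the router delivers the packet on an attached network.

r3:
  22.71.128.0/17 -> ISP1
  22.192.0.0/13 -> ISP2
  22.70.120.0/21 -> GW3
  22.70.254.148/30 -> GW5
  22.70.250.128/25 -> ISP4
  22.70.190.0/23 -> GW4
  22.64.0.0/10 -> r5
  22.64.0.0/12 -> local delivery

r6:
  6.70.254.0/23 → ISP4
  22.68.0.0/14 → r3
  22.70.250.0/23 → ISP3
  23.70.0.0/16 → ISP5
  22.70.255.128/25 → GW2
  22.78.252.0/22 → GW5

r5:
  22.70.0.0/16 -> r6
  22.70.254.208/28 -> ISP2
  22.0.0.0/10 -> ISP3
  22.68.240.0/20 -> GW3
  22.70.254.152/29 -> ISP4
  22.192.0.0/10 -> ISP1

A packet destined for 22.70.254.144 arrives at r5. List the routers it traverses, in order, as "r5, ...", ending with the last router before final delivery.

At r5: longest match for 22.70.254.144 is 22.70.0.0/16 -> r6
At r6: longest match for 22.70.254.144 is 22.68.0.0/14 -> r3
At r3: longest match for 22.70.254.144 is 22.64.0.0/12 -> local delivery

r5, r6, r3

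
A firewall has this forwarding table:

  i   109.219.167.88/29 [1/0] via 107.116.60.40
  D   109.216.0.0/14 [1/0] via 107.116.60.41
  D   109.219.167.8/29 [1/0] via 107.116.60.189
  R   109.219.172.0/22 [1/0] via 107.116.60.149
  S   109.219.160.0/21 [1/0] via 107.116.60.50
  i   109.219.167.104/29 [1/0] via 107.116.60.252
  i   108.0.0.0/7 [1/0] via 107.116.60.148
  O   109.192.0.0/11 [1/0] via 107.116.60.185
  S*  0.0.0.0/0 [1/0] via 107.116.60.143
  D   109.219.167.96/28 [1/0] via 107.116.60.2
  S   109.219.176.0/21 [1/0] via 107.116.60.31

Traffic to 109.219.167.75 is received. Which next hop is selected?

107.116.60.50

Routes whose prefix contains 109.219.167.75:
  0.0.0.0/0 (default, matches everything) -> 107.116.60.143
  108.0.0.0/7 (108.0.0.0 - 109.255.255.255) -> 107.116.60.148
  109.192.0.0/11 (109.192.0.0 - 109.223.255.255) -> 107.116.60.185
  109.216.0.0/14 (109.216.0.0 - 109.219.255.255) -> 107.116.60.41
  109.219.160.0/21 (109.219.160.0 - 109.219.167.255) -> 107.116.60.50
More-specific entries that do NOT match:
  109.219.167.88/29 (109.219.167.88 - 109.219.167.95) does not contain 109.219.167.75
  109.219.167.8/29 (109.219.167.8 - 109.219.167.15) does not contain 109.219.167.75
  109.219.167.104/29 (109.219.167.104 - 109.219.167.111) does not contain 109.219.167.75
  109.219.167.96/28 (109.219.167.96 - 109.219.167.111) does not contain 109.219.167.75
  109.219.172.0/22 (109.219.172.0 - 109.219.175.255) does not contain 109.219.167.75
Longest matching prefix is /21 -> next hop 107.116.60.50.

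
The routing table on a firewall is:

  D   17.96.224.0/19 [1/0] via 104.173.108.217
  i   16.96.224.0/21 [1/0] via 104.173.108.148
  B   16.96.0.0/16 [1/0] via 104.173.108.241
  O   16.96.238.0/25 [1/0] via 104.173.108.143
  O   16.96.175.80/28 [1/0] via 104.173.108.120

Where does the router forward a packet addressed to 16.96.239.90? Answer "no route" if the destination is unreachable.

Routes whose prefix contains 16.96.239.90:
  16.96.0.0/16 (16.96.0.0 - 16.96.255.255) -> 104.173.108.241
More-specific entries that do NOT match:
  16.96.175.80/28 (16.96.175.80 - 16.96.175.95) does not contain 16.96.239.90
  16.96.238.0/25 (16.96.238.0 - 16.96.238.127) does not contain 16.96.239.90
  16.96.224.0/21 (16.96.224.0 - 16.96.231.255) does not contain 16.96.239.90
  17.96.224.0/19 (17.96.224.0 - 17.96.255.255) does not contain 16.96.239.90
Longest matching prefix is /16 -> next hop 104.173.108.241.

104.173.108.241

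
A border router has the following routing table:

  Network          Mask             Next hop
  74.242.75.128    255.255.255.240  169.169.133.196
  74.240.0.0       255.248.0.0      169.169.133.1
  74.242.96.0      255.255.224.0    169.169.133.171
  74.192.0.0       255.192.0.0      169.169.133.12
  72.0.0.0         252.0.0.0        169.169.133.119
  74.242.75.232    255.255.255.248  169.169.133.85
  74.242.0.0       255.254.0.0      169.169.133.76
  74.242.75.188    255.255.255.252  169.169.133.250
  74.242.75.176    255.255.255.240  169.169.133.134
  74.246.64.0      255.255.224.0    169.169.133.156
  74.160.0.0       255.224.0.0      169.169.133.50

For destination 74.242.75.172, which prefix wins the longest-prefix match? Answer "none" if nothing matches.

74.242.0.0/15

Entries matching 74.242.75.172:
  72.0.0.0/6 (72.0.0.0 - 75.255.255.255)
  74.192.0.0/10 (74.192.0.0 - 74.255.255.255)
  74.240.0.0/13 (74.240.0.0 - 74.247.255.255)
  74.242.0.0/15 (74.242.0.0 - 74.243.255.255)
Most specific is 74.242.0.0/15.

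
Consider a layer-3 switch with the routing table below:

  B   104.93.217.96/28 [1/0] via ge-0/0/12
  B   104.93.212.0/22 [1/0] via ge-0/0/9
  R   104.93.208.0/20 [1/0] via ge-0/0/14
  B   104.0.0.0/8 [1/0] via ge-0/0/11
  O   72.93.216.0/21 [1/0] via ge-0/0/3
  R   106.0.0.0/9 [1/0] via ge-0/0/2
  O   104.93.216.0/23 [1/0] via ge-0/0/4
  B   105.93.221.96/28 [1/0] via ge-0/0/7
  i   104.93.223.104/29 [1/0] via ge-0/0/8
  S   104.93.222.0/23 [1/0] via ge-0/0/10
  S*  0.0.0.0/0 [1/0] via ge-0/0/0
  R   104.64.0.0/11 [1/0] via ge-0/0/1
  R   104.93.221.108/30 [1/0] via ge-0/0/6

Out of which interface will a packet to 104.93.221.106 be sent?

Routes whose prefix contains 104.93.221.106:
  0.0.0.0/0 (default, matches everything) -> ge-0/0/0
  104.0.0.0/8 (104.0.0.0 - 104.255.255.255) -> ge-0/0/11
  104.64.0.0/11 (104.64.0.0 - 104.95.255.255) -> ge-0/0/1
  104.93.208.0/20 (104.93.208.0 - 104.93.223.255) -> ge-0/0/14
More-specific entries that do NOT match:
  104.93.221.108/30 (104.93.221.108 - 104.93.221.111) does not contain 104.93.221.106
  104.93.223.104/29 (104.93.223.104 - 104.93.223.111) does not contain 104.93.221.106
  104.93.217.96/28 (104.93.217.96 - 104.93.217.111) does not contain 104.93.221.106
  105.93.221.96/28 (105.93.221.96 - 105.93.221.111) does not contain 104.93.221.106
  104.93.216.0/23 (104.93.216.0 - 104.93.217.255) does not contain 104.93.221.106
  104.93.222.0/23 (104.93.222.0 - 104.93.223.255) does not contain 104.93.221.106
  104.93.212.0/22 (104.93.212.0 - 104.93.215.255) does not contain 104.93.221.106
  72.93.216.0/21 (72.93.216.0 - 72.93.223.255) does not contain 104.93.221.106
Longest matching prefix is /20 -> interface ge-0/0/14.

ge-0/0/14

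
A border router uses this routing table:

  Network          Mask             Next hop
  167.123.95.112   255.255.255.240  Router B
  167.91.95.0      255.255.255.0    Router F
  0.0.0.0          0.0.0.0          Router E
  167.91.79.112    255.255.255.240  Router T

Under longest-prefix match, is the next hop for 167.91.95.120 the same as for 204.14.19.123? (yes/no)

no

167.91.95.120: longest match 167.91.95.0/24 -> Router F
204.14.19.123: longest match 0.0.0.0/0 -> Router E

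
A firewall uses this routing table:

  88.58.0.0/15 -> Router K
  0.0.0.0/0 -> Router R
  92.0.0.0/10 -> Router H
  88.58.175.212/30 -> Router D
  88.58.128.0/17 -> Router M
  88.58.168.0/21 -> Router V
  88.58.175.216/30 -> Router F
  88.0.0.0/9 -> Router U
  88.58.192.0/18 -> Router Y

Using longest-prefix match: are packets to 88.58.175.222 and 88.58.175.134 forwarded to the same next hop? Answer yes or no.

88.58.175.222: longest match 88.58.168.0/21 -> Router V
88.58.175.134: longest match 88.58.168.0/21 -> Router V

yes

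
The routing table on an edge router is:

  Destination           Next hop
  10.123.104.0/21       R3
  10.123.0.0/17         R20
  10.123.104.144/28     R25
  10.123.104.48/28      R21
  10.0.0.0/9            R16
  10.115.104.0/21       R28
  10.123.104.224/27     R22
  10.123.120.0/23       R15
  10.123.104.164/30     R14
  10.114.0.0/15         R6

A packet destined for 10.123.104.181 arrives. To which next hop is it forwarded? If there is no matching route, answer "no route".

Routes whose prefix contains 10.123.104.181:
  10.0.0.0/9 (10.0.0.0 - 10.127.255.255) -> R16
  10.123.0.0/17 (10.123.0.0 - 10.123.127.255) -> R20
  10.123.104.0/21 (10.123.104.0 - 10.123.111.255) -> R3
More-specific entries that do NOT match:
  10.123.104.164/30 (10.123.104.164 - 10.123.104.167) does not contain 10.123.104.181
  10.123.104.144/28 (10.123.104.144 - 10.123.104.159) does not contain 10.123.104.181
  10.123.104.48/28 (10.123.104.48 - 10.123.104.63) does not contain 10.123.104.181
  10.123.104.224/27 (10.123.104.224 - 10.123.104.255) does not contain 10.123.104.181
  10.123.120.0/23 (10.123.120.0 - 10.123.121.255) does not contain 10.123.104.181
Longest matching prefix is /21 -> next hop R3.

R3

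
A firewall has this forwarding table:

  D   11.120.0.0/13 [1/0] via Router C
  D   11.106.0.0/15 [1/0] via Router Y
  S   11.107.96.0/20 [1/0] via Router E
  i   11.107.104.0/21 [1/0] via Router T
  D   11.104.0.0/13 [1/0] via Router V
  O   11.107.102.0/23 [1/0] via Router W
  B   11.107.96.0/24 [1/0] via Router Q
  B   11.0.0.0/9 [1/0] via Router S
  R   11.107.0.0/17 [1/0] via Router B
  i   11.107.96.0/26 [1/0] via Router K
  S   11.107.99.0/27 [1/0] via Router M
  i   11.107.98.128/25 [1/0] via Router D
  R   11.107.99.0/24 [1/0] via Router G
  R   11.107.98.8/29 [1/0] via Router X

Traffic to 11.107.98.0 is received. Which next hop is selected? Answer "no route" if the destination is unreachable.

Routes whose prefix contains 11.107.98.0:
  11.0.0.0/9 (11.0.0.0 - 11.127.255.255) -> Router S
  11.104.0.0/13 (11.104.0.0 - 11.111.255.255) -> Router V
  11.106.0.0/15 (11.106.0.0 - 11.107.255.255) -> Router Y
  11.107.0.0/17 (11.107.0.0 - 11.107.127.255) -> Router B
  11.107.96.0/20 (11.107.96.0 - 11.107.111.255) -> Router E
More-specific entries that do NOT match:
  11.107.98.8/29 (11.107.98.8 - 11.107.98.15) does not contain 11.107.98.0
  11.107.99.0/27 (11.107.99.0 - 11.107.99.31) does not contain 11.107.98.0
  11.107.96.0/26 (11.107.96.0 - 11.107.96.63) does not contain 11.107.98.0
  11.107.98.128/25 (11.107.98.128 - 11.107.98.255) does not contain 11.107.98.0
  11.107.96.0/24 (11.107.96.0 - 11.107.96.255) does not contain 11.107.98.0
  11.107.99.0/24 (11.107.99.0 - 11.107.99.255) does not contain 11.107.98.0
  11.107.102.0/23 (11.107.102.0 - 11.107.103.255) does not contain 11.107.98.0
  11.107.104.0/21 (11.107.104.0 - 11.107.111.255) does not contain 11.107.98.0
Longest matching prefix is /20 -> next hop Router E.

Router E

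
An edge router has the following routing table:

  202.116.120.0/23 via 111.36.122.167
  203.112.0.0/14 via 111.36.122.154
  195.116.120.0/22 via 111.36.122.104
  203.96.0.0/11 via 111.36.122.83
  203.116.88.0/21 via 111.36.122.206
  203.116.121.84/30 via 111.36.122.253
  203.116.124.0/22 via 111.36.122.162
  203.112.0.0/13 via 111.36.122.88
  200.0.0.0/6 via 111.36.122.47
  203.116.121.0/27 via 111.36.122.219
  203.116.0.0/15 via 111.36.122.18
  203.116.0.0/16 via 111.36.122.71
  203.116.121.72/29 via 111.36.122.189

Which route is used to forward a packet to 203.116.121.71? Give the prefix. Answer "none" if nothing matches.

203.116.0.0/16

Entries matching 203.116.121.71:
  200.0.0.0/6 (200.0.0.0 - 203.255.255.255)
  203.96.0.0/11 (203.96.0.0 - 203.127.255.255)
  203.112.0.0/13 (203.112.0.0 - 203.119.255.255)
  203.116.0.0/15 (203.116.0.0 - 203.117.255.255)
  203.116.0.0/16 (203.116.0.0 - 203.116.255.255)
Most specific is 203.116.0.0/16.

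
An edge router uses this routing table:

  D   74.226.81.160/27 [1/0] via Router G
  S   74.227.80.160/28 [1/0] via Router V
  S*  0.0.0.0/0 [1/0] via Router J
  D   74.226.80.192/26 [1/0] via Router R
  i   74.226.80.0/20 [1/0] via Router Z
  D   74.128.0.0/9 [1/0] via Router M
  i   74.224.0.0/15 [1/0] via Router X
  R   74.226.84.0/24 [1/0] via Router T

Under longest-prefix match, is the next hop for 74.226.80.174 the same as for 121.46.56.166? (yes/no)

no

74.226.80.174: longest match 74.226.80.0/20 -> Router Z
121.46.56.166: longest match 0.0.0.0/0 -> Router J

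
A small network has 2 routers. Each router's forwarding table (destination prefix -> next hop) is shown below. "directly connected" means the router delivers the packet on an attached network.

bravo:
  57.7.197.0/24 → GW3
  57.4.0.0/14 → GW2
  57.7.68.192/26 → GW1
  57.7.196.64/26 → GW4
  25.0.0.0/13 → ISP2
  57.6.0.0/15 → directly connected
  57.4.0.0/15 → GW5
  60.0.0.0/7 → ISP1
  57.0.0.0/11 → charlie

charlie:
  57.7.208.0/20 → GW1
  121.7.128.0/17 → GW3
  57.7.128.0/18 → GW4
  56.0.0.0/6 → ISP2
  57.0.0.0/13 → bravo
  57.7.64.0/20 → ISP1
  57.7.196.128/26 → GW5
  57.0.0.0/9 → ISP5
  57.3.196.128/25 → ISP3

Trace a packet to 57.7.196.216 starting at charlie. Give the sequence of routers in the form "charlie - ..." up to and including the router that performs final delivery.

At charlie: longest match for 57.7.196.216 is 57.0.0.0/13 -> bravo
At bravo: longest match for 57.7.196.216 is 57.6.0.0/15 -> directly connected

charlie - bravo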